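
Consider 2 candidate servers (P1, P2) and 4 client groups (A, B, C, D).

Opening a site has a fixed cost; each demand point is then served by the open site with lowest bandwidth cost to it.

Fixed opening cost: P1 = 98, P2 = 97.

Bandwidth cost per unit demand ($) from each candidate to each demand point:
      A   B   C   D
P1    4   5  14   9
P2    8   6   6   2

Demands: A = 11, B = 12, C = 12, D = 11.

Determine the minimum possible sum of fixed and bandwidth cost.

Open {P2}: assign each demand point to its cheapest open site.
  A→P2 11×8=88, B→P2 12×6=72, C→P2 12×6=72, D→P2 11×2=22
  bandwidth cost 254, fixed 97 → total 351.
Compare {P1, P2}: bandwidth cost 198 + fixed 195 = 393.
Compare {P1}: bandwidth cost 371 + fixed 98 = 469.

351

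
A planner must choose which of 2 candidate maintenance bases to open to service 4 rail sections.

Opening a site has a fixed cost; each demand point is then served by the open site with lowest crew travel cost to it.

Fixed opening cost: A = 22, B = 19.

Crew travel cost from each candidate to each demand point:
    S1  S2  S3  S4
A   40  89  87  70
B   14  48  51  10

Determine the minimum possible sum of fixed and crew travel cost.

142

Open {B}: assign each demand point to its cheapest open site.
  S1→B 14, S2→B 48, S3→B 51, S4→B 10
  crew travel cost 123, fixed 19 → total 142.
Compare {A, B}: crew travel cost 123 + fixed 41 = 164.
Compare {A}: crew travel cost 286 + fixed 22 = 308.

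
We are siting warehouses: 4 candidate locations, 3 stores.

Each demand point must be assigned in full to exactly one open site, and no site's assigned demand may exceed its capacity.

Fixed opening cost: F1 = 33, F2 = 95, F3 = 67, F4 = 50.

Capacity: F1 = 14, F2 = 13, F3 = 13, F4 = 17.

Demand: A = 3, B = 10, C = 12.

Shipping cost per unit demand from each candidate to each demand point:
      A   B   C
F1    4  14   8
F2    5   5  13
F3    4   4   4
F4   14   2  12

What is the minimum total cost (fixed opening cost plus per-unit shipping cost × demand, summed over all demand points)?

227

Open {F3, F4}; cheapest assignment that respects the capacities:
  F3 (cap 13, load 12): C — cost 12×4 = 48
  F4 (cap 17, load 13): A, B — cost 3×14 + 10×2 = 62
  Shipping 110, fixed 117 → total 227.
  Any other capacity-feasible assignment to {F3, F4} ships for at least 110.
Compare {F1, F3, F4}: its best feasible assignment gives total 230.
Compare {F1, F4}: its best feasible assignment gives total 241.
Every other set of open sites that can feasibly serve all demand totals ≥ 230 even under its best assignment. Minimum: 227.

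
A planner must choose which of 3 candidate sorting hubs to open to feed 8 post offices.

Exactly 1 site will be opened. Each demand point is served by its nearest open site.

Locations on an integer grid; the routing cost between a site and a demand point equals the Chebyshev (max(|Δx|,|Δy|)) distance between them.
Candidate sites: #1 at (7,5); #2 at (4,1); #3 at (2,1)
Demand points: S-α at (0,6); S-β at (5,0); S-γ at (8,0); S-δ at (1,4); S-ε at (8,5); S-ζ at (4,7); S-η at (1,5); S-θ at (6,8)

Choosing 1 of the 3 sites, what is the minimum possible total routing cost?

Open {#2}.
  S-α→#2 5, S-β→#2 1, S-γ→#2 4, S-δ→#2 3, S-ε→#2 4, S-ζ→#2 6, S-η→#2 4, S-θ→#2 7  ⇒ total 34.
Compare {#1}: total 36.
Compare {#3}: total 40.

34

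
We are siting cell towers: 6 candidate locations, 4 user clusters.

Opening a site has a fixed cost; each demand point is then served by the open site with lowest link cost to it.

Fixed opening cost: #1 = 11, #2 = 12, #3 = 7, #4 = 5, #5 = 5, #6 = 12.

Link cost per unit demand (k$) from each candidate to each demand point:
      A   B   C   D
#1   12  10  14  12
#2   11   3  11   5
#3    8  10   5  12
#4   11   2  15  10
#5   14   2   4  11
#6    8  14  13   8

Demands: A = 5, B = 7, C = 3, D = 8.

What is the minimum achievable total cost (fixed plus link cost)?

130

Open {#2, #3, #5}: assign each demand point to its cheapest open site.
  A→#3 5×8=40, B→#5 7×2=14, C→#5 3×4=12, D→#2 8×5=40
  link cost 106, fixed 24 → total 130.
Compare {#2, #3, #4}: link cost 109 + fixed 24 = 133.
Compare {#2, #3}: link cost 116 + fixed 19 = 135.
Compare {#2, #5, #6}: link cost 106 + fixed 29 = 135.
All other subsets cost ≥ 133. Minimum total cost: 130.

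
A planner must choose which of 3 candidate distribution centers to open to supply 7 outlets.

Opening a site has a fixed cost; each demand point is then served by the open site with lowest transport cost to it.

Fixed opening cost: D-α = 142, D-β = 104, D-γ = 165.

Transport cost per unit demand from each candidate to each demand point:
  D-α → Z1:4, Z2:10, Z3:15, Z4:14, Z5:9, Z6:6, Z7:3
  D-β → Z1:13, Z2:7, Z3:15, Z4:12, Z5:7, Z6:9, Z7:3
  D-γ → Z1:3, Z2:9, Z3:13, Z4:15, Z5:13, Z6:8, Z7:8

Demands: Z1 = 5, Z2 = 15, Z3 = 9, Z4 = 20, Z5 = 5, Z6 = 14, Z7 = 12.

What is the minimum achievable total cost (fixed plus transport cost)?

846

Open {D-β}: assign each demand point to its cheapest open site.
  Z1→D-β 5×13=65, Z2→D-β 15×7=105, Z3→D-β 9×15=135, Z4→D-β 20×12=240, Z5→D-β 5×7=35, Z6→D-β 14×9=126, Z7→D-β 12×3=36
  transport cost 742, fixed 104 → total 846.
Compare {D-α}: transport cost 750 + fixed 142 = 892.
Compare {D-α, D-β}: transport cost 655 + fixed 246 = 901.
Compare {D-β, D-γ}: transport cost 660 + fixed 269 = 929.
All other subsets cost ≥ 892. Minimum total cost: 846.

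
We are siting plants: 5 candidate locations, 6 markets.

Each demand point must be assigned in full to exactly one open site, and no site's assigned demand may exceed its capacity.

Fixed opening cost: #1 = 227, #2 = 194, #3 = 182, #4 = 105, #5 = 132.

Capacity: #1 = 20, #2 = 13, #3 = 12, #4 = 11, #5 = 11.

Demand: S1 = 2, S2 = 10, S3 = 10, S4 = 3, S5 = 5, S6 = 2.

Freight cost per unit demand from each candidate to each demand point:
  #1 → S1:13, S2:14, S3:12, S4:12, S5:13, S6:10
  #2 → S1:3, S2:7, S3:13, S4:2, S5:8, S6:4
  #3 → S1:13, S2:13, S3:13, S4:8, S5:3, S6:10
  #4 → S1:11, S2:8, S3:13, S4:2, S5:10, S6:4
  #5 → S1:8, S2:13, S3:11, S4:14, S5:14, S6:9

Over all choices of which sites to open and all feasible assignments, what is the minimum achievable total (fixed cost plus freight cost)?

Open {#2, #4, #5}; cheapest assignment that respects the capacities:
  #2 (cap 13, load 12): S1, S2 — cost 2×3 + 10×7 = 76
  #4 (cap 11, load 10): S4, S5, S6 — cost 3×2 + 5×10 + 2×4 = 64
  #5 (cap 11, load 10): S3 — cost 10×11 = 110
  Shipping 250, fixed 431 → total 681.
  Any other capacity-feasible assignment to {#2, #4, #5} ships for at least 250.
Compare {#3, #4, #5}: its best feasible assignment gives total 694.
Compare {#1, #2}: its best feasible assignment gives total 728.
Every other set of open sites that can feasibly serve all demand totals ≥ 694 even under its best assignment. Minimum: 681.

681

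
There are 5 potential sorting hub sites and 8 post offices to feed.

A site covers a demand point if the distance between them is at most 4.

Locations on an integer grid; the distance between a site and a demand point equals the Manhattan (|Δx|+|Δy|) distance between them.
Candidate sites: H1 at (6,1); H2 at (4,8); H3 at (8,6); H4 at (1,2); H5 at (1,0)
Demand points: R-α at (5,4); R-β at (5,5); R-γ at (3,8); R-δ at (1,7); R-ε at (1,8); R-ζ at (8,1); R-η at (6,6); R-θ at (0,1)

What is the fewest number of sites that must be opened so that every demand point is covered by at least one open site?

Coverage sets (demand points within 4 of each site):
  H1: {R-α, R-ζ}
  H2: {R-β, R-γ, R-δ, R-ε, R-η}
  H3: {R-β, R-η}
  H4: {R-θ}
  H5: {R-θ}
No 2 sites suffice: every size-2 union leaves at least one demand point uncovered.
But {H1, H2, H4} covers everything, so the minimum is 3.

3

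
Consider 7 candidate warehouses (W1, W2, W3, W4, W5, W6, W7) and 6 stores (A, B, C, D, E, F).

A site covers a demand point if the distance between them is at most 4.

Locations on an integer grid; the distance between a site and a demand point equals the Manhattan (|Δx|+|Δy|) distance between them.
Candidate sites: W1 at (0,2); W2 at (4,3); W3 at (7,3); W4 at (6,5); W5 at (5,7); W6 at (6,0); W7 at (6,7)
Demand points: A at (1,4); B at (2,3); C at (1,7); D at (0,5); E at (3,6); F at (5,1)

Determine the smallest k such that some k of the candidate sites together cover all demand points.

3

Coverage sets (demand points within 4 of each site):
  W1: {A, B, D}
  W2: {A, B, E, F}
  W3: {F}
  W4: {E}
  W5: {C, E}
  W6: {F}
  W7: {E}
No 2 sites suffice: every size-2 union leaves at least one demand point uncovered.
But {W1, W2, W5} covers everything, so the minimum is 3.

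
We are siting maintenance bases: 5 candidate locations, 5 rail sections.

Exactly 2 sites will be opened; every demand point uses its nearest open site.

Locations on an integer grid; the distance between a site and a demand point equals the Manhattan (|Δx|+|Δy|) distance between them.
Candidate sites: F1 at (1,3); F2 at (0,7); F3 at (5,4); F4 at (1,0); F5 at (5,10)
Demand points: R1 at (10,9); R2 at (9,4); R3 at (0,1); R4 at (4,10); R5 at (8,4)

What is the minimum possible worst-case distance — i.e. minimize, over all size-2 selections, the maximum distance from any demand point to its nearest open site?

Open {F3, F5}.
  Farthest demand point is R3 at distance 8 (to F3); all others are ≤ 8.
With {F1, F5} the worst case is 9.
With {F1, F3} the worst case is 10.
No size-2 selection achieves below 8.

8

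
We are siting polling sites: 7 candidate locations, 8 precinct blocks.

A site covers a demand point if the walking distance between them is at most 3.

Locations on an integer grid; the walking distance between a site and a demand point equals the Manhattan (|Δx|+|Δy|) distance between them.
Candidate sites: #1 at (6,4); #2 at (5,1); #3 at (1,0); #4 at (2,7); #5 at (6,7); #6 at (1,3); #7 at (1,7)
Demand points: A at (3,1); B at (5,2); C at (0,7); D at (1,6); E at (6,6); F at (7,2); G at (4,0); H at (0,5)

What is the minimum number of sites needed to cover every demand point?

3

Coverage sets (demand points within 3 of each site):
  #1: {B, E, F}
  #2: {A, B, F, G}
  #3: {A, G}
  #4: {C, D}
  #5: {E}
  #6: {D, H}
  #7: {C, D, H}
No 2 sites suffice: every size-2 union leaves at least one demand point uncovered.
But {#1, #2, #7} covers everything, so the minimum is 3.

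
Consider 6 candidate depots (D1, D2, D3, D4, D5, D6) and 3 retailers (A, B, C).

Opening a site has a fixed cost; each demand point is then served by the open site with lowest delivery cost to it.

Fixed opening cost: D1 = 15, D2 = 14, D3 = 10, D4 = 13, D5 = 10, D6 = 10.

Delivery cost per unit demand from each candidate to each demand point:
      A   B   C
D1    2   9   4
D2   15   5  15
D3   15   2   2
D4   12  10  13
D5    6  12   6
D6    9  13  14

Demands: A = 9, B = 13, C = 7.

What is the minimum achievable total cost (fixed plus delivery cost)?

83

Open {D1, D3}: assign each demand point to its cheapest open site.
  A→D1 9×2=18, B→D3 13×2=26, C→D3 7×2=14
  delivery cost 58, fixed 25 → total 83.
Compare {D1, D3, D5}: delivery cost 58 + fixed 35 = 93.
Compare {D1, D3, D6}: delivery cost 58 + fixed 35 = 93.
Compare {D1, D3, D4}: delivery cost 58 + fixed 38 = 96.
All other subsets cost ≥ 93. Minimum total cost: 83.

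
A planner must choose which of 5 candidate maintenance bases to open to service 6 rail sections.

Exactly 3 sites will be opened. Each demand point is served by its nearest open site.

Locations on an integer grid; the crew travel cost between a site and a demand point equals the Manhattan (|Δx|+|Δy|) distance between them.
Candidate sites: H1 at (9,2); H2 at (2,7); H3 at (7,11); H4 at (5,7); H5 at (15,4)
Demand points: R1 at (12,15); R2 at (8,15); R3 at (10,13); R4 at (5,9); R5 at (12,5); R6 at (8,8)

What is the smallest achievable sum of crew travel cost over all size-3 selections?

Open {H3, H4, H5}.
  R1→H3 9, R2→H3 5, R3→H3 5, R4→H4 2, R5→H5 4, R6→H3 4  ⇒ total 29.
Compare {H1, H3, H4}: total 31.
Compare {H1, H3, H5}: total 31.
No size-3 selection does better; minimum is 29.

29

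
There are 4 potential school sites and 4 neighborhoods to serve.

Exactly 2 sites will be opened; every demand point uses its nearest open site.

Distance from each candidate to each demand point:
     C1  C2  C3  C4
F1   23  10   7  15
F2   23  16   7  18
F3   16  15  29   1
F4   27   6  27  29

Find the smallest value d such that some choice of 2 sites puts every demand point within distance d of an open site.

Open {F1, F3}.
  Farthest demand point is C1 at distance 16 (to F3); all others are ≤ 16.
With {F2, F3} the worst case is 16.
With {F1, F2} the worst case is 23.
No size-2 selection achieves below 16.

16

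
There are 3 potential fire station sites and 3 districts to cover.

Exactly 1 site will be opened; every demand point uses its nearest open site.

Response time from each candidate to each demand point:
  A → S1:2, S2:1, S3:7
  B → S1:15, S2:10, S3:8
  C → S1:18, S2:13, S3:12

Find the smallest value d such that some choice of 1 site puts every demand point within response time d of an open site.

Open {A}.
  Farthest demand point is S3 at response time 7 (to A); all others are ≤ 7.
With {B} the worst case is 15.
With {C} the worst case is 18.
No size-1 selection achieves below 7.

7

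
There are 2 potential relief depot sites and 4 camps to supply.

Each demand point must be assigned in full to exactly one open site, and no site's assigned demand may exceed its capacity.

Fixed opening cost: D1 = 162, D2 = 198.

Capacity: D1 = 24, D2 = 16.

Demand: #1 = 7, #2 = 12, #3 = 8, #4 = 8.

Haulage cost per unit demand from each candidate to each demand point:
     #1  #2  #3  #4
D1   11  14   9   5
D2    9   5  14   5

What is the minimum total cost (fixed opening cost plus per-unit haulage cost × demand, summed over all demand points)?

609

Open {D1, D2}; cheapest assignment that respects the capacities:
  D1 (cap 24, load 23): #1, #3, #4 — cost 7×11 + 8×9 + 8×5 = 189
  D2 (cap 16, load 12): #2 — cost 12×5 = 60
  Shipping 249, fixed 360 → total 609.
  Any other capacity-feasible assignment to {D1, D2} ships for at least 249.
Total demand is 35 and no other set of sites has combined capacity ≥ 35, so {D1, D2} is the only feasible choice of open sites. Minimum: 609.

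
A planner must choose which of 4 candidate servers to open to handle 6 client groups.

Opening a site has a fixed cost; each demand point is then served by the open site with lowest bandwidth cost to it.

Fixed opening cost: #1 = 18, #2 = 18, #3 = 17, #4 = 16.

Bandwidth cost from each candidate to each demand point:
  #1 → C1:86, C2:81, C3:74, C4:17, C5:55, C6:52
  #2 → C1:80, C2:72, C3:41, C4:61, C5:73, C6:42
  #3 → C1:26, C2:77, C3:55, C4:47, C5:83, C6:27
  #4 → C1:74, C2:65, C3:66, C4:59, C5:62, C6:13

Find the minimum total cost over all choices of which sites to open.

282

Open {#1, #3, #4}: assign each demand point to its cheapest open site.
  C1→#3 26, C2→#4 65, C3→#3 55, C4→#1 17, C5→#1 55, C6→#4 13
  bandwidth cost 231, fixed 51 → total 282.
Compare {#1, #2, #3, #4}: bandwidth cost 217 + fixed 69 = 286.
Compare {#1, #2, #3}: bandwidth cost 238 + fixed 53 = 291.
Compare {#1, #3}: bandwidth cost 257 + fixed 35 = 292.
All other subsets cost ≥ 286. Minimum total cost: 282.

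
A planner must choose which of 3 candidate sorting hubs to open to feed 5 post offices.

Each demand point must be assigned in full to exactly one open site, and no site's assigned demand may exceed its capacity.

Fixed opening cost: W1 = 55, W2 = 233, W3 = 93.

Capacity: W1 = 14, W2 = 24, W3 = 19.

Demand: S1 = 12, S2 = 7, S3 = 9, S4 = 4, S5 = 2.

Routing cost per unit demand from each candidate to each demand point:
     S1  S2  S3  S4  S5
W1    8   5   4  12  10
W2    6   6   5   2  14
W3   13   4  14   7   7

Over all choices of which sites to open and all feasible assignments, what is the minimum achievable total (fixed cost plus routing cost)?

Open {W1, W2}; cheapest assignment that respects the capacities:
  W1 (cap 14, load 11): S3, S5 — cost 9×4 + 2×10 = 56
  W2 (cap 24, load 23): S1, S2, S4 — cost 12×6 + 7×6 + 4×2 = 122
  Shipping 178, fixed 288 → total 466.
  Any other capacity-feasible assignment to {W1, W2} ships for at least 178.
Compare {W2, W3}: its best feasible assignment gives total 513.
Compare {W1, W2, W3}: its best feasible assignment gives total 539.
Every other set of open sites that can feasibly serve all demand totals ≥ 513 even under its best assignment. Minimum: 466.

466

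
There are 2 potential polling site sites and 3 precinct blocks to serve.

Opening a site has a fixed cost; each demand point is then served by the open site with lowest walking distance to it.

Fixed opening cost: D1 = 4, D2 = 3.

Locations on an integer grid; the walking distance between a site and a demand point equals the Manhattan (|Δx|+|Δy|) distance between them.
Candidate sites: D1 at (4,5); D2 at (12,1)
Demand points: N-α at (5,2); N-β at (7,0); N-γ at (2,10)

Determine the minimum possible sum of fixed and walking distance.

23

Open {D1}: assign each demand point to its cheapest open site.
  N-α→D1 4, N-β→D1 8, N-γ→D1 7
  walking distance 19, fixed 4 → total 23.
Compare {D1, D2}: walking distance 17 + fixed 7 = 24.
Compare {D2}: walking distance 33 + fixed 3 = 36.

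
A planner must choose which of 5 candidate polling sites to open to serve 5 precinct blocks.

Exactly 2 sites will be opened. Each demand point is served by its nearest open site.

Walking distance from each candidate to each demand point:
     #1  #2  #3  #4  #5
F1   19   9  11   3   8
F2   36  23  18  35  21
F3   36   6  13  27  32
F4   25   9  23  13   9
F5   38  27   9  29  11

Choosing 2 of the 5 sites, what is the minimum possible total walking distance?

Open {F1, F3}.
  #1→F1 19, #2→F3 6, #3→F1 11, #4→F1 3, #5→F1 8  ⇒ total 47.
Compare {F1, F5}: total 48.
Compare {F1, F2}: total 50.
No size-2 selection does better; minimum is 47.

47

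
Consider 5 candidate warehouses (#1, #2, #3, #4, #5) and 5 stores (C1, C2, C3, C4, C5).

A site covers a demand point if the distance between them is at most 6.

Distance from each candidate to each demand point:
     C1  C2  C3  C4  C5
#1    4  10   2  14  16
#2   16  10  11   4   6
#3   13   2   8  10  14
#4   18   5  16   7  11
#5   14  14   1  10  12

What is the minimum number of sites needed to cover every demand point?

3

Coverage sets (demand points within 6 of each site):
  #1: {C1, C3}
  #2: {C4, C5}
  #3: {C2}
  #4: {C2}
  #5: {C3}
No 2 sites suffice: every size-2 union leaves at least one demand point uncovered.
But {#1, #2, #3} covers everything, so the minimum is 3.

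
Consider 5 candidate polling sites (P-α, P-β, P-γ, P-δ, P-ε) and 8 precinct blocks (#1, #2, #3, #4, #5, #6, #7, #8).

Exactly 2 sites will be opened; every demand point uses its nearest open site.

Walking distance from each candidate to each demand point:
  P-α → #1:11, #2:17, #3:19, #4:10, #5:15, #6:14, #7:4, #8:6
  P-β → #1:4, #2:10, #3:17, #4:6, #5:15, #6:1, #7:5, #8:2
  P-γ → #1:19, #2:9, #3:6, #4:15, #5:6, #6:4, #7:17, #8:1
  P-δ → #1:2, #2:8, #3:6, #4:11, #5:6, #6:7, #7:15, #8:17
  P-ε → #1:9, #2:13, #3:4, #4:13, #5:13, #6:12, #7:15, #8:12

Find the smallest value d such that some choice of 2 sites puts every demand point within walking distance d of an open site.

8

Open {P-β, P-δ}.
  Farthest demand point is #2 at walking distance 8 (to P-δ); all others are ≤ 8.
With {P-β, P-γ} the worst case is 9.
With {P-α, P-δ} the worst case is 10.
No size-2 selection achieves below 8.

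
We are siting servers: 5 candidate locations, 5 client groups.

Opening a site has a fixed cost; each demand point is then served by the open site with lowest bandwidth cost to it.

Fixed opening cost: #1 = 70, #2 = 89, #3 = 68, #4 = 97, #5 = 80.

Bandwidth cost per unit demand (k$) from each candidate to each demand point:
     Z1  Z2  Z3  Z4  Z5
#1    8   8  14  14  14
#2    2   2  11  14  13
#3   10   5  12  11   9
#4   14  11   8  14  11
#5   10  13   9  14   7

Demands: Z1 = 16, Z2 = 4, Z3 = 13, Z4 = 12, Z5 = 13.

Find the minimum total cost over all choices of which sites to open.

Open {#2, #5}: assign each demand point to its cheapest open site.
  Z1→#2 16×2=32, Z2→#2 4×2=8, Z3→#5 13×9=117, Z4→#2 12×14=168, Z5→#5 13×7=91
  bandwidth cost 416, fixed 169 → total 585.
Compare {#2, #3}: bandwidth cost 432 + fixed 157 = 589.
Compare {#2}: bandwidth cost 520 + fixed 89 = 609.
Compare {#2, #3, #5}: bandwidth cost 380 + fixed 237 = 617.
All other subsets cost ≥ 589. Minimum total cost: 585.

585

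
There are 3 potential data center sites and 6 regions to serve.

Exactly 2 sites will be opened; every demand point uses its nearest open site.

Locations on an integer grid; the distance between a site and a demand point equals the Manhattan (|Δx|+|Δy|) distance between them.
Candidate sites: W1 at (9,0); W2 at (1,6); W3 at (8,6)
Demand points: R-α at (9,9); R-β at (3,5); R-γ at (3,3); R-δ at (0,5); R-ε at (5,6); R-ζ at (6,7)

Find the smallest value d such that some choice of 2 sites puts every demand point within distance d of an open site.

5

Open {W2, W3}.
  Farthest demand point is R-γ at distance 5 (to W2); all others are ≤ 5.
With {W1, W2} the worst case is 9.
With {W1, W3} the worst case is 9.
No size-2 selection achieves below 5.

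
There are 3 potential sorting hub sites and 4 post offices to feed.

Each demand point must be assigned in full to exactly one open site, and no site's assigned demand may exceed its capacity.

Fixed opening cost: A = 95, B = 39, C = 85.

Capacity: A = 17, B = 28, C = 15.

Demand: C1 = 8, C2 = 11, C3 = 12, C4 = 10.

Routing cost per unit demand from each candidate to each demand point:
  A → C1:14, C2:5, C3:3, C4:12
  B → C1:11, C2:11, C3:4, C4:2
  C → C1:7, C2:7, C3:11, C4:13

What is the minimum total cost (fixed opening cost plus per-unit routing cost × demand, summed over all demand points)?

398

Open {A, B, C}; cheapest assignment that respects the capacities:
  A (cap 17, load 11): C2 — cost 11×5 = 55
  B (cap 28, load 22): C3, C4 — cost 12×4 + 10×2 = 68
  C (cap 15, load 8): C1 — cost 8×7 = 56
  Shipping 179, fixed 219 → total 398.
  Any other capacity-feasible assignment to {A, B, C} ships for at least 179.
Total demand is 41; every other set of sites either has combined capacity below 41 or cannot fit the demands without splitting one across sites, so {A, B, C} is the only feasible choice of open sites. Minimum: 398.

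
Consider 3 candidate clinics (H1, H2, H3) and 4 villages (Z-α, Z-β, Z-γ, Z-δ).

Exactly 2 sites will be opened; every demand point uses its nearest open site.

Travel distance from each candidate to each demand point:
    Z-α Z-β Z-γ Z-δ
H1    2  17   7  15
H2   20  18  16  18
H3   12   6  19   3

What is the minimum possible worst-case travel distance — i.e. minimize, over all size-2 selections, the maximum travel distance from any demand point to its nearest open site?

Open {H1, H3}.
  Farthest demand point is Z-γ at travel distance 7 (to H1); all others are ≤ 7.
With {H2, H3} the worst case is 16.
With {H1, H2} the worst case is 17.
No size-2 selection achieves below 7.

7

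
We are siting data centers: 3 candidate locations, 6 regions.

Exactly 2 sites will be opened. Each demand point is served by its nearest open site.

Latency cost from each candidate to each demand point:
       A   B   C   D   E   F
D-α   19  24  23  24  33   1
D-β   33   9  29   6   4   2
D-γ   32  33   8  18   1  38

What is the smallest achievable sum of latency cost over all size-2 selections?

58

Open {D-β, D-γ}.
  A→D-γ 32, B→D-β 9, C→D-γ 8, D→D-β 6, E→D-γ 1, F→D-β 2  ⇒ total 58.
Compare {D-α, D-β}: total 62.
Compare {D-α, D-γ}: total 71.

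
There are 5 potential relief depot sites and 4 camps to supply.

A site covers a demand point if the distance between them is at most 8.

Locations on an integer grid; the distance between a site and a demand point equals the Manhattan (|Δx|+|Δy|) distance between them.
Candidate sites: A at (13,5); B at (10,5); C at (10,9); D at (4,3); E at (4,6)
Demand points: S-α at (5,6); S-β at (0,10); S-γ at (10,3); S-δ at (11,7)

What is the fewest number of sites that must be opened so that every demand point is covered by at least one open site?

Coverage sets (demand points within 8 of each site):
  A: {S-γ, S-δ}
  B: {S-α, S-γ, S-δ}
  C: {S-α, S-γ, S-δ}
  D: {S-α, S-γ}
  E: {S-α, S-β, S-δ}
No single site covers all 4 demand points.
But {A, E} covers everything, so the minimum is 2.

2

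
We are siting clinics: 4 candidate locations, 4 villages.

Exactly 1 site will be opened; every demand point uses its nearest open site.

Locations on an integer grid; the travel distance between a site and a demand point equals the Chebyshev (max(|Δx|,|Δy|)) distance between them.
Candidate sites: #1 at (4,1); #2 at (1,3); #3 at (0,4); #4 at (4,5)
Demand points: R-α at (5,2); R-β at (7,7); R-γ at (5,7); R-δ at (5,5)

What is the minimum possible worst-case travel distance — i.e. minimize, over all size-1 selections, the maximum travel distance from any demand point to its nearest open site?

3

Open {#4}.
  Farthest demand point is R-α at travel distance 3 (to #4); all others are ≤ 3.
With {#1} the worst case is 6.
With {#2} the worst case is 6.
No size-1 selection achieves below 3.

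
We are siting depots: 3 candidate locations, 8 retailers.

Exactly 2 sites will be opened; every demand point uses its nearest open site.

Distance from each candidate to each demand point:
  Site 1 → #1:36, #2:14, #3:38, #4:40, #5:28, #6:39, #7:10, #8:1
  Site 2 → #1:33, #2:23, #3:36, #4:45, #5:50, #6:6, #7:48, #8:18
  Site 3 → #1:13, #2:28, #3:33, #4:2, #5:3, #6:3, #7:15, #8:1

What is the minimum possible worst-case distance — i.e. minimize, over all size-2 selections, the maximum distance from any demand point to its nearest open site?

33

Open {Site 1, Site 3}.
  Farthest demand point is #3 at distance 33 (to Site 3); all others are ≤ 33.
With {Site 2, Site 3} the worst case is 33.
With {Site 1, Site 2} the worst case is 40.
No size-2 selection achieves below 33.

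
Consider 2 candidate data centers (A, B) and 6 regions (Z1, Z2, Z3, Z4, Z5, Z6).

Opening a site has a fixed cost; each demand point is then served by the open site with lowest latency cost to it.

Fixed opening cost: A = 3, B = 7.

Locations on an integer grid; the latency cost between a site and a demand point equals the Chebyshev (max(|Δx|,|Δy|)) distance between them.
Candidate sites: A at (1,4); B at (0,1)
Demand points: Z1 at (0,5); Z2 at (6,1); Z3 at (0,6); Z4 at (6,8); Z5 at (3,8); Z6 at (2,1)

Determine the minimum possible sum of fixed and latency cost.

Open {A}: assign each demand point to its cheapest open site.
  Z1→A 1, Z2→A 5, Z3→A 2, Z4→A 5, Z5→A 4, Z6→A 3
  latency cost 20, fixed 3 → total 23.
Compare {A, B}: latency cost 19 + fixed 10 = 29.
Compare {B}: latency cost 31 + fixed 7 = 38.

23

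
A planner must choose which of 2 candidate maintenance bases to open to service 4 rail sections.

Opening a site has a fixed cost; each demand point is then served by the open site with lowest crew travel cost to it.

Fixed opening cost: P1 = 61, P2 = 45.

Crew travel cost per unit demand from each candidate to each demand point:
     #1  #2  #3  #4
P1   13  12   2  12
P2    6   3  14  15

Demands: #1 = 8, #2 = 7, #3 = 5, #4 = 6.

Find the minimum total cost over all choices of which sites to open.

257

Open {P1, P2}: assign each demand point to its cheapest open site.
  #1→P2 8×6=48, #2→P2 7×3=21, #3→P1 5×2=10, #4→P1 6×12=72
  crew travel cost 151, fixed 106 → total 257.
Compare {P2}: crew travel cost 229 + fixed 45 = 274.
Compare {P1}: crew travel cost 270 + fixed 61 = 331.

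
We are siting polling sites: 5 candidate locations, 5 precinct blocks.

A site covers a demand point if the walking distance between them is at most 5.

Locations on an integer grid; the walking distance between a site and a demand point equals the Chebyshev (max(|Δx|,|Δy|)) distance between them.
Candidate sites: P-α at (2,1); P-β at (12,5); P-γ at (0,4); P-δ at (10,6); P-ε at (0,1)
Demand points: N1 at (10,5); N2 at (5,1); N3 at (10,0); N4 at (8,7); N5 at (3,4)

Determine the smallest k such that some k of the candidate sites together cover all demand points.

Coverage sets (demand points within 5 of each site):
  P-α: {N2, N5}
  P-β: {N1, N3, N4}
  P-γ: {N2, N5}
  P-δ: {N1, N2, N4}
  P-ε: {N2, N5}
No single site covers all 5 demand points.
But {P-α, P-β} covers everything, so the minimum is 2.

2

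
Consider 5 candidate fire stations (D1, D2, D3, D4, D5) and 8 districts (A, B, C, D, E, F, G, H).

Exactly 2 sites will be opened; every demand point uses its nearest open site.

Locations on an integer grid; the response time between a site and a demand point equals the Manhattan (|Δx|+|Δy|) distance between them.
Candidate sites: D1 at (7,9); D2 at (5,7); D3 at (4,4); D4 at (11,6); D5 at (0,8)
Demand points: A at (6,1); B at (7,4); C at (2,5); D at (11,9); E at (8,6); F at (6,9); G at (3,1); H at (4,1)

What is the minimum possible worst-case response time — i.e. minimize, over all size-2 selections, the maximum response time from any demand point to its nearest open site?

5

Open {D1, D3}.
  Farthest demand point is A at response time 5 (to D3); all others are ≤ 5.
With {D3, D4} the worst case is 7.
With {D1, D2} the worst case is 8.
No size-2 selection achieves below 5.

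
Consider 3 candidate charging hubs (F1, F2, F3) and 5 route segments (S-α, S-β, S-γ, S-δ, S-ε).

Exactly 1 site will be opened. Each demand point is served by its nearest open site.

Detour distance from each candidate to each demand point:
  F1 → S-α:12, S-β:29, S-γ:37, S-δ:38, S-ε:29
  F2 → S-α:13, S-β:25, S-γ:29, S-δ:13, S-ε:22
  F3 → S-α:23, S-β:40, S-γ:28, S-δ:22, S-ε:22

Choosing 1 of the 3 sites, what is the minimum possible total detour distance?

Open {F2}.
  S-α→F2 13, S-β→F2 25, S-γ→F2 29, S-δ→F2 13, S-ε→F2 22  ⇒ total 102.
Compare {F3}: total 135.
Compare {F1}: total 145.

102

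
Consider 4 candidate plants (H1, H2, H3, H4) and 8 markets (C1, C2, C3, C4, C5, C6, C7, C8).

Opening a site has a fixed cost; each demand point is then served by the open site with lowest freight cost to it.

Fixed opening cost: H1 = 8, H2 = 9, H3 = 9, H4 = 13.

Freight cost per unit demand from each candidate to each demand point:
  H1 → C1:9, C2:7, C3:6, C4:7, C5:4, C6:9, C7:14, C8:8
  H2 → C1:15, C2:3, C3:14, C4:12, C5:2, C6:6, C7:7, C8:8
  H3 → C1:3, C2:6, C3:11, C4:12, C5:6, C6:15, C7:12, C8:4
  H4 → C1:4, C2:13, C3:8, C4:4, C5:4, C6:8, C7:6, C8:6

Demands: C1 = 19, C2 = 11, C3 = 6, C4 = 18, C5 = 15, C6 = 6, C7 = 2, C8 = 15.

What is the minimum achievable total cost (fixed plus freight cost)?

Open {H1, H2, H3, H4}: assign each demand point to its cheapest open site.
  C1→H3 19×3=57, C2→H2 11×3=33, C3→H1 6×6=36, C4→H4 18×4=72, C5→H2 15×2=30, C6→H2 6×6=36, C7→H4 2×6=12, C8→H3 15×4=60
  freight cost 336, fixed 39 → total 375.
Compare {H2, H3, H4}: freight cost 348 + fixed 31 = 379.
Compare {H1, H2, H4}: freight cost 385 + fixed 30 = 415.
Compare {H1, H2, H3}: freight cost 392 + fixed 26 = 418.
All other subsets cost ≥ 379. Minimum total cost: 375.

375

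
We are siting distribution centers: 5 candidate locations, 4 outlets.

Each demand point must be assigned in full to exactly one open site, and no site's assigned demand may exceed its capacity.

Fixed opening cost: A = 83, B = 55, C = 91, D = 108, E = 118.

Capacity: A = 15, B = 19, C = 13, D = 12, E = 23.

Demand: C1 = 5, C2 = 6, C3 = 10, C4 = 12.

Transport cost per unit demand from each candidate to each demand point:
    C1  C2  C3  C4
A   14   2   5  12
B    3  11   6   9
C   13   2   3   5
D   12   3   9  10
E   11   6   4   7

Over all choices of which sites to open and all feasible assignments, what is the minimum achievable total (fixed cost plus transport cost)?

368

Open {B, E}; cheapest assignment that respects the capacities:
  B (cap 19, load 15): C1, C3 — cost 5×3 + 10×6 = 75
  E (cap 23, load 18): C2, C4 — cost 6×6 + 12×7 = 120
  Shipping 195, fixed 173 → total 368.
  Any other capacity-feasible assignment to {B, E} ships for at least 195.
Compare {A, B, C}: its best feasible assignment gives total 376.
Compare {C, E}: its best feasible assignment gives total 400.
Every other set of open sites that can feasibly serve all demand totals ≥ 376 even under its best assignment. Minimum: 368.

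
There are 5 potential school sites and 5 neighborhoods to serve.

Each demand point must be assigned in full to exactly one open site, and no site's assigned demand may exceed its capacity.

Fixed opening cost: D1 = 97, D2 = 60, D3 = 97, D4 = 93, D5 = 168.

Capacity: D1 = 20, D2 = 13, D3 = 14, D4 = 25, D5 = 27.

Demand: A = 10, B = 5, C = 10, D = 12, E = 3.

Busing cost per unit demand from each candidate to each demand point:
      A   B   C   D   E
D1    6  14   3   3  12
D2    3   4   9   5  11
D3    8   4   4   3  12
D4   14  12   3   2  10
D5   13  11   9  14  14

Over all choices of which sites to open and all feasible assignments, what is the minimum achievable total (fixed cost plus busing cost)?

384

Open {D2, D3, D4}; cheapest assignment that respects the capacities:
  D2 (cap 13, load 10): A — cost 10×3 = 30
  D3 (cap 14, load 5): B — cost 5×4 = 20
  D4 (cap 25, load 25): C, D, E — cost 10×3 + 12×2 + 3×10 = 84
  Shipping 134, fixed 250 → total 384.
  Any other capacity-feasible assignment to {D2, D3, D4} ships for at least 134.
Compare {D1, D4}: its best feasible assignment gives total 394.
Compare {D1, D2, D4}: its best feasible assignment gives total 414.
Every other set of open sites that can feasibly serve all demand totals ≥ 394 even under its best assignment. Minimum: 384.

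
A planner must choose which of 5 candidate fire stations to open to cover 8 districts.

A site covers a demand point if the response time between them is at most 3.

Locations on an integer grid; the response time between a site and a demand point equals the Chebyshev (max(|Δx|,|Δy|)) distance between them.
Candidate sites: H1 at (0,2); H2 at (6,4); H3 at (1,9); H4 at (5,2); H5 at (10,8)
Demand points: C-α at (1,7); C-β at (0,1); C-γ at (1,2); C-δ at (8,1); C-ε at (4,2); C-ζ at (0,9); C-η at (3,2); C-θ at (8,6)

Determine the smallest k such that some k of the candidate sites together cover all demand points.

Coverage sets (demand points within 3 of each site):
  H1: {C-β, C-γ, C-η}
  H2: {C-δ, C-ε, C-η, C-θ}
  H3: {C-α, C-ζ}
  H4: {C-δ, C-ε, C-η}
  H5: {C-θ}
No 2 sites suffice: every size-2 union leaves at least one demand point uncovered.
But {H1, H2, H3} covers everything, so the minimum is 3.

3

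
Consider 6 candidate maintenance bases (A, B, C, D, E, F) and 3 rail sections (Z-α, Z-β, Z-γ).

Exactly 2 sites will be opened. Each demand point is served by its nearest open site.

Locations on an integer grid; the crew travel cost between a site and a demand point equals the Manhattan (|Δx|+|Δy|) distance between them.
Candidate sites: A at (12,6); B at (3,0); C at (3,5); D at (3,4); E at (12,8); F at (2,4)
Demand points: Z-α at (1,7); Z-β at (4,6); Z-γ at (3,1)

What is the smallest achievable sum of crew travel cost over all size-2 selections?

Open {B, C}.
  Z-α→C 4, Z-β→C 2, Z-γ→B 1  ⇒ total 7.
Compare {B, D}: total 9.
Compare {B, F}: total 9.
No size-2 selection does better; minimum is 7.

7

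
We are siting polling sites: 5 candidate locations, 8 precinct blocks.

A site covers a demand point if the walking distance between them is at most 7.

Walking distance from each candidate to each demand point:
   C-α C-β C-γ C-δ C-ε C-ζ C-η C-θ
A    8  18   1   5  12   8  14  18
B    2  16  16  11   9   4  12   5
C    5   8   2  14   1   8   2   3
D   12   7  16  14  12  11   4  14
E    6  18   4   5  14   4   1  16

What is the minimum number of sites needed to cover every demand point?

3

Coverage sets (demand points within 7 of each site):
  A: {C-γ, C-δ}
  B: {C-α, C-ζ, C-θ}
  C: {C-α, C-γ, C-ε, C-η, C-θ}
  D: {C-β, C-η}
  E: {C-α, C-γ, C-δ, C-ζ, C-η}
No 2 sites suffice: every size-2 union leaves at least one demand point uncovered.
But {C, D, E} covers everything, so the minimum is 3.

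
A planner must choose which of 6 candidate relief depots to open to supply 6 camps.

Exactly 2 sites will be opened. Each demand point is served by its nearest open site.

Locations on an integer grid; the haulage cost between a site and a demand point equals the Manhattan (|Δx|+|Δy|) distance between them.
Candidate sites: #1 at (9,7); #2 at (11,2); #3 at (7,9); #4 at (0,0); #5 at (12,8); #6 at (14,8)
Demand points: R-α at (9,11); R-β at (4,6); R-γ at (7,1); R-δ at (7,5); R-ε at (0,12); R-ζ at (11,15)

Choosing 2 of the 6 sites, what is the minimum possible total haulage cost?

39

Open {#2, #3}.
  R-α→#3 4, R-β→#3 6, R-γ→#2 5, R-δ→#3 4, R-ε→#3 10, R-ζ→#3 10  ⇒ total 39.
Compare {#3, #5}: total 40.
Compare {#1, #3}: total 42.
No size-2 selection does better; minimum is 39.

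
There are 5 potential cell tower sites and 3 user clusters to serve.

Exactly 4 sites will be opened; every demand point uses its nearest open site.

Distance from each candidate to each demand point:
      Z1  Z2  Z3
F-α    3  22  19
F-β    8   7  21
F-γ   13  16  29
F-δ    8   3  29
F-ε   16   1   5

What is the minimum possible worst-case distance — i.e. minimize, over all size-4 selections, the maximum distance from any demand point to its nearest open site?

Open {F-α, F-β, F-γ, F-ε}.
  Farthest demand point is Z3 at distance 5 (to F-ε); all others are ≤ 5.
With {F-α, F-β, F-δ, F-ε} the worst case is 5.
With {F-α, F-γ, F-δ, F-ε} the worst case is 5.
No size-4 selection achieves below 5.

5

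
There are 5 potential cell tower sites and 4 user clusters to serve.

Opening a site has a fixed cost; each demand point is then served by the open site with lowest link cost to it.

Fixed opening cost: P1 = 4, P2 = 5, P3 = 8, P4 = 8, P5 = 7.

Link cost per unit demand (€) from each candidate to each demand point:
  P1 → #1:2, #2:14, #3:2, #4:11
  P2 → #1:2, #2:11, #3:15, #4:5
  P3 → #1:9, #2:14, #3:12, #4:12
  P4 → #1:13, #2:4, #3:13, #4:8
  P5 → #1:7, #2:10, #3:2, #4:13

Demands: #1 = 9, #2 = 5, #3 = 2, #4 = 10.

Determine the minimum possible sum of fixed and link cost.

109

Open {P1, P2, P4}: assign each demand point to its cheapest open site.
  #1→P1 9×2=18, #2→P4 5×4=20, #3→P1 2×2=4, #4→P2 10×5=50
  link cost 92, fixed 17 → total 109.
Compare {P2, P4, P5}: link cost 92 + fixed 20 = 112.
Compare {P1, P2, P4, P5}: link cost 92 + fixed 24 = 116.
Compare {P1, P2, P3, P4}: link cost 92 + fixed 25 = 117.
All other subsets cost ≥ 112. Minimum total cost: 109.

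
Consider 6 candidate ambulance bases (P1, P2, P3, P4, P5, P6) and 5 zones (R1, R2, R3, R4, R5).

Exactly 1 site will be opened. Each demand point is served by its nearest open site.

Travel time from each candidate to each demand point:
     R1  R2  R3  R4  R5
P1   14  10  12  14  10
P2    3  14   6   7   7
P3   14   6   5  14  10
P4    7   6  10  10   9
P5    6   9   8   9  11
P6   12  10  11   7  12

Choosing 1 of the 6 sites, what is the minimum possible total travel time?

37

Open {P2}.
  R1→P2 3, R2→P2 14, R3→P2 6, R4→P2 7, R5→P2 7  ⇒ total 37.
Compare {P4}: total 42.
Compare {P5}: total 43.
No size-1 selection does better; minimum is 37.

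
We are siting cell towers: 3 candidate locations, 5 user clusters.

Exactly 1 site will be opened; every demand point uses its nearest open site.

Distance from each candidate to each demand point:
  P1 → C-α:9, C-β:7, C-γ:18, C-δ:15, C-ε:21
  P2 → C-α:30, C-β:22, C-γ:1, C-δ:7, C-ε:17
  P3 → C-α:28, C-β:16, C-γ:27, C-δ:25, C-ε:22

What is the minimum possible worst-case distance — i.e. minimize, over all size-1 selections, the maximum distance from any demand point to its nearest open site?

21

Open {P1}.
  Farthest demand point is C-ε at distance 21 (to P1); all others are ≤ 21.
With {P3} the worst case is 28.
With {P2} the worst case is 30.
No size-1 selection achieves below 21.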